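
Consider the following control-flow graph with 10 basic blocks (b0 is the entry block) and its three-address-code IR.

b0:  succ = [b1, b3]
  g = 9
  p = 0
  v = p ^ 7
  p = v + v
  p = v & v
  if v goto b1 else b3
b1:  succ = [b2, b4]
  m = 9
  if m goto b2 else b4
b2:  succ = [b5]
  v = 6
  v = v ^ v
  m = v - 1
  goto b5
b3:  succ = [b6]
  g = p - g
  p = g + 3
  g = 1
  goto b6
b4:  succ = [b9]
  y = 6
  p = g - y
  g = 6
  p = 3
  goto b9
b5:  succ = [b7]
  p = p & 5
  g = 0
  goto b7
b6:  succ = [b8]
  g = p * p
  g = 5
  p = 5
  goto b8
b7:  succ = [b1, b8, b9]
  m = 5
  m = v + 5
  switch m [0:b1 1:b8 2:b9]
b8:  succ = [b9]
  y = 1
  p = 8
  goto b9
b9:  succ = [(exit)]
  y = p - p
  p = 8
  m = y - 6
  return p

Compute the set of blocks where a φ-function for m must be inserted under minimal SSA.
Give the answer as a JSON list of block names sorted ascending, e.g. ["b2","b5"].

Answer: ["b1", "b8", "b9"]

Derivation:
idom tree: b1←b0 b2←b1 b3←b0 b4←b1 b5←b2 b6←b3 b7←b5 b8←b0 b9←b0
Dom at joins:
  b1: preds {b0,b7}: {b0} ∩ {b0,b1,b2,b5,b7} = {b0}; idom=b0
  b8: preds {b6,b7}: {b0,b3,b6} ∩ {b0,b1,b2,b5,b7} = {b0}; idom=b0
  b9: preds {b4,b7,b8}: {b0,b1,b4} ∩ {b0,b1,b2,b5,b7} ∩ {b0,b8} = {b0}; idom=b0

DF walk-up:
  b1←b0: walk · to b0
  b1←b7: walk b7→b5→b2→b1 to b0
  b8←b6: walk b6→b3 to b0
  b8←b7: walk b7→b5→b2→b1 to b0
  b9←b4: walk b4→b1 to b0
  b9←b7: walk b7→b5→b2→b1 to b0
  b9←b8: walk b8 to b0
  DF(b0)=∅
  DF(b1)={b1,b8,b9}
  DF(b2)={b1,b8,b9}
  DF(b3)={b8}
  DF(b4)={b9}
  DF(b5)={b1,b8,b9}
  DF(b6)={b8}
  DF(b7)={b1,b8,b9}
  DF(b8)={b9}
  DF(b9)=∅

φ for m: defs {b1,b2,b7,b9}
  DF⁺ = {b1,b8,b9}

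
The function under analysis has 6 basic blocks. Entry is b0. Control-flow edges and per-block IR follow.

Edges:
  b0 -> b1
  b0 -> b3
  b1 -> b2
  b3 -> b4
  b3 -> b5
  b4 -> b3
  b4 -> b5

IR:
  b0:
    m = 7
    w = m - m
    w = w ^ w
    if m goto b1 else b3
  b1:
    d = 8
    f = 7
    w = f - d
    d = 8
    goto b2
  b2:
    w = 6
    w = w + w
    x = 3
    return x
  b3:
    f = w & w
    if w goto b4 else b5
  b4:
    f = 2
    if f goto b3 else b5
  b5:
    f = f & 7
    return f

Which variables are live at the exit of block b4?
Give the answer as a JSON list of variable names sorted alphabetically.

Answer: ["f", "w"]

Analysis:
def/use:
  b0: {m,w} / ∅
  b1: {d,f,w} / ∅
  b2: {w,x} / ∅
  b3: {f} / {w}
  b4: {f} / ∅
  b5: {f} / {f}

Liveness:
  b0 li=∅ lo={w}
  b1 li=∅ lo=∅
  b2 li=∅ lo=∅
  b3 li={w} lo={f,w}
  b4 li={w} lo={f,w}
  b5 li={f} lo=∅

live-out(b4) = ["f", "w"]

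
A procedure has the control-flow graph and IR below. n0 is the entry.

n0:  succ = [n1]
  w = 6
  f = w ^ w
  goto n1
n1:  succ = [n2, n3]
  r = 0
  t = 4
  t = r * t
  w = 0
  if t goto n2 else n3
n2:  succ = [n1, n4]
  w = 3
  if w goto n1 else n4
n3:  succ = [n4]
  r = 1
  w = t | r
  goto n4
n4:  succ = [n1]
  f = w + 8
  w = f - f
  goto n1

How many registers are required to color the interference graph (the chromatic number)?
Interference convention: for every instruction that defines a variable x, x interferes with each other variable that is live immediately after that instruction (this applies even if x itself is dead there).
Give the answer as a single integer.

Answer: 2

Derivation:
Per-block:
  n0: {f,w} / ∅
  n1: {r,t,w} / ∅
  n2: {w} / ∅
  n3: {r,w} / {t}
  n4: {f,w} / {w}

Liveness:
  n0: in=∅ out=∅
  n1: in=∅ out={t}
  n2: in=∅ out={w}
  n3: in={t} out={w}
  n4: in={w} out=∅

Interfere edges:
  f: ∅
  r: {t}
  t: {r,w}
  w: {t}

Colouring:
  clique {r,t} ⇒ need ≥ 2
  assign f→R0 r→R1 t→R0 w→R1 — no edge inside a register ⇒ χ ≤ 2
  χ = 2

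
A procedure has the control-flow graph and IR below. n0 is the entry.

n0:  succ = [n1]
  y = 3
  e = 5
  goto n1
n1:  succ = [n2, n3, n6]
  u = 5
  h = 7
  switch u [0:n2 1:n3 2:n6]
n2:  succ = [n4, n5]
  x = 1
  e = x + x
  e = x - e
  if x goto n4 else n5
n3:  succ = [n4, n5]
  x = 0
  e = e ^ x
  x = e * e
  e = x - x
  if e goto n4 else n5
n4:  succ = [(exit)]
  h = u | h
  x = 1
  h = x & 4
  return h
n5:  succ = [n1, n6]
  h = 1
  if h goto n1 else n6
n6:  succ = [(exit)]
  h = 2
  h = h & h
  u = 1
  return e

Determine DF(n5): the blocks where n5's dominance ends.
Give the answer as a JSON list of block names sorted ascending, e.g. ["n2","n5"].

Answer: ["n1", "n6"]

Analysis:
idom tree: n1←n0 n2←n1 n3←n1 n4←n1 n5←n1 n6←n1
Dom at joins:
  n1: preds {n0,n5}: {n0} ∩ {n0,n1,n5} = {n0}; idom=n0
  n4: preds {n2,n3}: {n0,n1,n2} ∩ {n0,n1,n3} = {n0,n1}; idom=n1
  n5: preds {n2,n3}: {n0,n1,n2} ∩ {n0,n1,n3} = {n0,n1}; idom=n1
  n6: preds {n1,n5}: {n0,n1} ∩ {n0,n1,n5} = {n0,n1}; idom=n1

DF derivation:
  join n1 pred n0: · stop@n0
  join n1 pred n5: n5→n1 stop@n0
  join n4 pred n2: n2 stop@n1
  join n4 pred n3: n3 stop@n1
  join n5 pred n2: n2 stop@n1
  join n5 pred n3: n3 stop@n1
  join n6 pred n1: · stop@n1
  join n6 pred n5: n5 stop@n1
  n0 → ∅
  n1 → {n1}
  n2 → {n4,n5}
  n3 → {n4,n5}
  n4 → ∅
  n5 → {n1,n6}
  n6 → ∅

DF(n5) = ["n1", "n6"]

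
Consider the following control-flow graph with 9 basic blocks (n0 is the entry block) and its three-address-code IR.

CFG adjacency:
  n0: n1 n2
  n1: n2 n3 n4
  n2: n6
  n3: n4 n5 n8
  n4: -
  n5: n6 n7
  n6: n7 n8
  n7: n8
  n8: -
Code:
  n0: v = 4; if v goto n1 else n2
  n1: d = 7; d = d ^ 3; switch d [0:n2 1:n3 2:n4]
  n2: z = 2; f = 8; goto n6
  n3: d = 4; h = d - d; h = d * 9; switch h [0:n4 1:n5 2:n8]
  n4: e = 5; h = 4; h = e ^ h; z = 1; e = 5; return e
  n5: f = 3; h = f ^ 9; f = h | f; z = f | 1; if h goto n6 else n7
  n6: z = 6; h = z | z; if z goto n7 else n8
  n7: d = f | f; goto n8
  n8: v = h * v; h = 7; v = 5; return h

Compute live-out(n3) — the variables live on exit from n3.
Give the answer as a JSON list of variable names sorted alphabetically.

Per-block:
  n0: def={v} ue=∅
  n1: def={d} ue=∅
  n2: def={f,z} ue=∅
  n3: def={d,h} ue=∅
  n4: def={e,h,z} ue=∅
  n5: def={f,h,z} ue=∅
  n6: def={h,z} ue=∅
  n7: def={d} ue={f}
  n8: def={h,v} ue={h,v}

Liveness:
  live n0: ∅→{v}
  live n1: {v}→{v}
  live n2: {v}→{f,v}
  live n3: {v}→{h,v}
  live n4: ∅→∅
  live n5: {v}→{f,h,v}
  live n6: {f,v}→{f,h,v}
  live n7: {f,h,v}→{h,v}
  live n8: {h,v}→∅

live-out(n3) = ["h", "v"]

Answer: ["h", "v"]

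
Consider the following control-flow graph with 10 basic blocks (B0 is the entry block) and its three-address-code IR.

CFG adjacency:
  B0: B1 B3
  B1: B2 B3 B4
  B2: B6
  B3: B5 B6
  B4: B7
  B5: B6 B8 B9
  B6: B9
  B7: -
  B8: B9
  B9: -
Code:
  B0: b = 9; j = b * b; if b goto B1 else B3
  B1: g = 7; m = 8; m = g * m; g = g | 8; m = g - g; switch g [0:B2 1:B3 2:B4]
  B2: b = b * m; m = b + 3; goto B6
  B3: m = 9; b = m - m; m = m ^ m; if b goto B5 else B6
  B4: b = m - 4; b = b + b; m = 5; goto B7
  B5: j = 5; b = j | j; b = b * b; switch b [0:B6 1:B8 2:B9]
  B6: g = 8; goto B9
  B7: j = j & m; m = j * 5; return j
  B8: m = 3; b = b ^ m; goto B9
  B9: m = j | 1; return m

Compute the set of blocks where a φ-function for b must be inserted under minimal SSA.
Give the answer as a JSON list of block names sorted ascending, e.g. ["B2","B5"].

idom tree: B1←B0 B2←B1 B3←B0 B4←B1 B5←B3 B6←B0 B7←B4 B8←B5 B9←B0
Join-block Dom:
  B3: preds {B0,B1}: {B0} ∩ {B0,B1} = {B0}; idom=B0
  B6: preds {B2,B3,B5}: {B0,B1,B2} ∩ {B0,B3} ∩ {B0,B3,B5} = {B0}; idom=B0
  B9: preds {B5,B6,B8}: {B0,B3,B5} ∩ {B0,B6} ∩ {B0,B3,B5,B8} = {B0}; idom=B0

DF walk-up:
  B3←B0: walk · to B0
  B3←B1: walk B1 to B0
  B6←B2: walk B2→B1 to B0
  B6←B3: walk B3 to B0
  B6←B5: walk B5→B3 to B0
  B9←B5: walk B5→B3 to B0
  B9←B6: walk B6 to B0
  B9←B8: walk B8→B5→B3 to B0
  B0: DF=∅
  B1: DF={B3,B6}
  B2: DF={B6}
  B3: DF={B6,B9}
  B4: DF=∅
  B5: DF={B6,B9}
  B6: DF={B9}
  B7: DF=∅
  B8: DF={B9}
  B9: DF=∅

φ for b: defs {B0,B2,B3,B4,B5,B8}
  DF⁺ = {B6,B9}

Answer: ["B6", "B9"]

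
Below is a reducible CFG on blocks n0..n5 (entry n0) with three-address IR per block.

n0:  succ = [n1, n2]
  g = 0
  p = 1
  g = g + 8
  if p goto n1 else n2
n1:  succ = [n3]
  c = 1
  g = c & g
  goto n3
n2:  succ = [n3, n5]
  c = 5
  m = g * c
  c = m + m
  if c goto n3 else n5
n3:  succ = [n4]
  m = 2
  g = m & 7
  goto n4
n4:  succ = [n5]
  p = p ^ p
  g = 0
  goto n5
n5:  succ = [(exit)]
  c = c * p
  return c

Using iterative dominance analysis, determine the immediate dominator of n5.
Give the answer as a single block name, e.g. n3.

idom tree: n1←n0 n2←n0 n3←n0 n4←n3 n5←n0
Join-block Dom:
  n3: preds {n1,n2}: {n0,n1} ∩ {n0,n2} = {n0}; idom=n0
  n5: preds {n2,n4}: {n0,n2} ∩ {n0,n3,n4} = {n0}; idom=n0

idom(n5) = n0

Answer: n0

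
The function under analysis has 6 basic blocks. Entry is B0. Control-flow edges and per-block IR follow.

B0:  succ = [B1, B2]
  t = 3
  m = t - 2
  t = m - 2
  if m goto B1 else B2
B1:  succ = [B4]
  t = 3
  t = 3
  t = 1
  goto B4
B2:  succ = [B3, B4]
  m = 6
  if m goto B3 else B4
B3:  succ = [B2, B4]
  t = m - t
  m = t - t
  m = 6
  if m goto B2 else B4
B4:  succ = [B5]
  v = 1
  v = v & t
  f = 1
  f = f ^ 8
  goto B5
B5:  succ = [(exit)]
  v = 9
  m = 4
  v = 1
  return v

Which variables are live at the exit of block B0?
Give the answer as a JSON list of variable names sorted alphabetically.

Answer: ["t"]

Derivation:
def/use:
  B0: def={m,t} ue=∅
  B1: def={t} ue=∅
  B2: def={m} ue=∅
  B3: def={m,t} ue={m,t}
  B4: def={f,v} ue={t}
  B5: def={m,v} ue=∅

Liveness:
  B0 li=∅ lo={t}
  B1 li=∅ lo={t}
  B2 li={t} lo={m,t}
  B3 li={m,t} lo={t}
  B4 li={t} lo=∅
  B5 li=∅ lo=∅

live-out(B0) = ["t"]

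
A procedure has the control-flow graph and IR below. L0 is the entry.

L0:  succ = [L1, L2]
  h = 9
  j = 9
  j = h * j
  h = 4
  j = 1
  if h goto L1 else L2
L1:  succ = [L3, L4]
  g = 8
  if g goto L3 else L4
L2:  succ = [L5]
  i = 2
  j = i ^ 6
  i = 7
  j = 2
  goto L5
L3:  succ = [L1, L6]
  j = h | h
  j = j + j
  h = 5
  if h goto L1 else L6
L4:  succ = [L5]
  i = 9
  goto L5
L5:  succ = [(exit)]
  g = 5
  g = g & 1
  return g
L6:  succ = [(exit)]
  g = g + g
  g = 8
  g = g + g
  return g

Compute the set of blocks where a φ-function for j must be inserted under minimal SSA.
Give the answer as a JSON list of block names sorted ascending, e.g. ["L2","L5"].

Answer: ["L1", "L5"]

Working:
idom tree: L1←L0 L2←L0 L3←L1 L4←L1 L5←L0 L6←L3
Dom at joins:
  L1: preds {L0,L3}: {L0} ∩ {L0,L1,L3} = {L0}; idom=L0
  L5: preds {L2,L4}: {L0,L2} ∩ {L0,L1,L4} = {L0}; idom=L0

DF derivation:
  L1←L0: walk · to L0
  L1←L3: walk L3→L1 to L0
  L5←L2: walk L2 to L0
  L5←L4: walk L4→L1 to L0
  DF(L0)=∅
  DF(L1)={L1,L5}
  DF(L2)={L5}
  DF(L3)={L1}
  DF(L4)={L5}
  DF(L5)=∅
  DF(L6)=∅

φ for j: defs {L0,L2,L3}
  DF⁺ = {L1,L5}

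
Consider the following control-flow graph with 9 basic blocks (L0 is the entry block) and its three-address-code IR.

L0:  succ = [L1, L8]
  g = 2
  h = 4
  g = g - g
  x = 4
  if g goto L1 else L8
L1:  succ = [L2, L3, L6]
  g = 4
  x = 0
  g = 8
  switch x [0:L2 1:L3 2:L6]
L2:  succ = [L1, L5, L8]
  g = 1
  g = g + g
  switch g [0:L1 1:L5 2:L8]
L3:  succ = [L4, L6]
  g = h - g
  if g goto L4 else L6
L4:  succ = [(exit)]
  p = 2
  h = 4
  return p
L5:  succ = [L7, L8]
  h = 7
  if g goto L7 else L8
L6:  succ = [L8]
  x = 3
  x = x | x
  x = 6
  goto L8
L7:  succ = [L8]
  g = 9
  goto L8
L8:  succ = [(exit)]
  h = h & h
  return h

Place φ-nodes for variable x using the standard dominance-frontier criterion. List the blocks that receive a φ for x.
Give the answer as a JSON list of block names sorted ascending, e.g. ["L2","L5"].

idom tree: L1←L0 L2←L1 L3←L1 L4←L3 L5←L2 L6←L1 L7←L5 L8←L0
Join-block Dom:
  L1: preds {L0,L2}: {L0} ∩ {L0,L1,L2} = {L0}; idom=L0
  L6: preds {L1,L3}: {L0,L1} ∩ {L0,L1,L3} = {L0,L1}; idom=L1
  L8: preds {L0,L2,L5,L6,L7}: {L0} ∩ {L0,L1,L2} ∩ {L0,L1,L2,L5} ∩ {L0,L1,L6} ∩ {L0,L1,L2,L5,L7} = {L0}; idom=L0

Frontier:
  join L1 pred L0: · stop@L0
  join L1 pred L2: L2→L1 stop@L0
  join L6 pred L1: · stop@L1
  join L6 pred L3: L3 stop@L1
  join L8 pred L0: · stop@L0
  join L8 pred L2: L2→L1 stop@L0
  join L8 pred L5: L5→L2→L1 stop@L0
  join L8 pred L6: L6→L1 stop@L0
  join L8 pred L7: L7→L5→L2→L1 stop@L0
  L0 → ∅
  L1 → {L1,L8}
  L2 → {L1,L8}
  L3 → {L6}
  L4 → ∅
  L5 → {L8}
  L6 → {L8}
  L7 → {L8}
  L8 → ∅

φ for x: defs {L0,L1,L6}
  DF⁺ = {L1,L8}

Answer: ["L1", "L8"]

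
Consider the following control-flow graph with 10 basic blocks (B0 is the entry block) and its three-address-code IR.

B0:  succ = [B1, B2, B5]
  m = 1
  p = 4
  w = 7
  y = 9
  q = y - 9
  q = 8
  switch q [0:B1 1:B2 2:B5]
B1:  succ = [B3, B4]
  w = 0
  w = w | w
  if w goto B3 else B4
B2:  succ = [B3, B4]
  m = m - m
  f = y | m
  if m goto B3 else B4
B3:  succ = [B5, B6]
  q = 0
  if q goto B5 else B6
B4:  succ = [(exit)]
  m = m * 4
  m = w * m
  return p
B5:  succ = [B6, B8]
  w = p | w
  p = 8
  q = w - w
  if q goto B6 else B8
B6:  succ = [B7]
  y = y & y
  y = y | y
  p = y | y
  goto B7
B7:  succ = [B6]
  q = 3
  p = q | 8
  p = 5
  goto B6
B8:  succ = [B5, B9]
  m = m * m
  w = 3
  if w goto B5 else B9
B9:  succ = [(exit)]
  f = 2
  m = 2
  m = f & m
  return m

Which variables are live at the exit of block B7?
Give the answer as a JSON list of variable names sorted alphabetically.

Per-block:
  B0: def={m,p,q,w,y} ue=∅
  B1: def={w} ue=∅
  B2: def={f,m} ue={m,y}
  B3: def={q} ue=∅
  B4: def={m} ue={m,p,w}
  B5: def={p,q,w} ue={p,w}
  B6: def={p,y} ue={y}
  B7: def={p,q} ue=∅
  B8: def={m,w} ue={m}
  B9: def={f,m} ue=∅

Backward fixpoint:
  live B0: ∅→{m,p,w,y}
  live B1: {m,p,y}→{m,p,w,y}
  live B2: {m,p,w,y}→{m,p,w,y}
  live B3: {m,p,w,y}→{m,p,w,y}
  live B4: {m,p,w}→∅
  live B5: {m,p,w,y}→{m,p,y}
  live B6: {y}→{y}
  live B7: {y}→{y}
  live B8: {m,p,y}→{m,p,w,y}
  live B9: ∅→∅

live-out(B7) = ["y"]

Answer: ["y"]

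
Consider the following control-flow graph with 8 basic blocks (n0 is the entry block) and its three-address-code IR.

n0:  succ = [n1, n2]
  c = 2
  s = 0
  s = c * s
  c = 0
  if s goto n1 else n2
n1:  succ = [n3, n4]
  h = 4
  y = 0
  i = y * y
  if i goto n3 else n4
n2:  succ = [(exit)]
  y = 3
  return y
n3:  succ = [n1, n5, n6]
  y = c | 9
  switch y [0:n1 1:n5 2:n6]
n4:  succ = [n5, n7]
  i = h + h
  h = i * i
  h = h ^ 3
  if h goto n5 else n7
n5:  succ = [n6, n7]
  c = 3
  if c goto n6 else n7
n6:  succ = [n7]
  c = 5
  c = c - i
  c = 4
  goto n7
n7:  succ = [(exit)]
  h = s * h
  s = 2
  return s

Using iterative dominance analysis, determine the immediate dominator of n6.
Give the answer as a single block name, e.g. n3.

Answer: n1

Working:
idom tree: n1←n0 n2←n0 n3←n1 n4←n1 n5←n1 n6←n1 n7←n1
Dom at joins:
  n1: preds {n0,n3}: {n0} ∩ {n0,n1,n3} = {n0}; idom=n0
  n5: preds {n3,n4}: {n0,n1,n3} ∩ {n0,n1,n4} = {n0,n1}; idom=n1
  n6: preds {n3,n5}: {n0,n1,n3} ∩ {n0,n1,n5} = {n0,n1}; idom=n1
  n7: preds {n4,n5,n6}: {n0,n1,n4} ∩ {n0,n1,n5} ∩ {n0,n1,n6} = {n0,n1}; idom=n1

idom(n6) = n1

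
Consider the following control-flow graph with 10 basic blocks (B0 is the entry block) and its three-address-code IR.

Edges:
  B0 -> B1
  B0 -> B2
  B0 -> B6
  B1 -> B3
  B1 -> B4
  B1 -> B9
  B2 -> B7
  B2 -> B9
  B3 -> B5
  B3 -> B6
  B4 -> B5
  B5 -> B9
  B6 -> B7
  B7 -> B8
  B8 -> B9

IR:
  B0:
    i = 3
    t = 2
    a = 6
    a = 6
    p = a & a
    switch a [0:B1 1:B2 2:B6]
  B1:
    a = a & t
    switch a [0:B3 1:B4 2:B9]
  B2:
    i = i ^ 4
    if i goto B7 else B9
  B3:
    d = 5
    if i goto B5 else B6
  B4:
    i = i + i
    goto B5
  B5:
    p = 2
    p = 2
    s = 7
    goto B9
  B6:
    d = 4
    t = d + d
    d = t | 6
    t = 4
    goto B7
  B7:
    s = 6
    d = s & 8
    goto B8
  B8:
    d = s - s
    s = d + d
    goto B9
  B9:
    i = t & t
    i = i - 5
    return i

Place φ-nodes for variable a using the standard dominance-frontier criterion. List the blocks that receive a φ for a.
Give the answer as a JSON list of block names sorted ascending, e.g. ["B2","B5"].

Answer: ["B6", "B7", "B9"]

Analysis:
idom tree: B1←B0 B2←B0 B3←B1 B4←B1 B5←B1 B6←B0 B7←B0 B8←B7 B9←B0
Dom at joins:
  B5: preds {B3,B4}: {B0,B1,B3} ∩ {B0,B1,B4} = {B0,B1}; idom=B1
  B6: preds {B0,B3}: {B0} ∩ {B0,B1,B3} = {B0}; idom=B0
  B7: preds {B2,B6}: {B0,B2} ∩ {B0,B6} = {B0}; idom=B0
  B9: preds {B1,B2,B5,B8}: {B0,B1} ∩ {B0,B2} ∩ {B0,B1,B5} ∩ {B0,B7,B8} = {B0}; idom=B0

Frontier:
  B5←B3: walk B3 to B1
  B5←B4: walk B4 to B1
  B6←B0: walk · to B0
  B6←B3: walk B3→B1 to B0
  B7←B2: walk B2 to B0
  B7←B6: walk B6 to B0
  B9←B1: walk B1 to B0
  B9←B2: walk B2 to B0
  B9←B5: walk B5→B1 to B0
  B9←B8: walk B8→B7 to B0
  B0 → ∅
  B1 → {B6,B9}
  B2 → {B7,B9}
  B3 → {B5,B6}
  B4 → {B5}
  B5 → {B9}
  B6 → {B7}
  B7 → {B9}
  B8 → {B9}
  B9 → ∅

φ for a: defs {B0,B1}
  DF⁺ = {B6,B7,B9}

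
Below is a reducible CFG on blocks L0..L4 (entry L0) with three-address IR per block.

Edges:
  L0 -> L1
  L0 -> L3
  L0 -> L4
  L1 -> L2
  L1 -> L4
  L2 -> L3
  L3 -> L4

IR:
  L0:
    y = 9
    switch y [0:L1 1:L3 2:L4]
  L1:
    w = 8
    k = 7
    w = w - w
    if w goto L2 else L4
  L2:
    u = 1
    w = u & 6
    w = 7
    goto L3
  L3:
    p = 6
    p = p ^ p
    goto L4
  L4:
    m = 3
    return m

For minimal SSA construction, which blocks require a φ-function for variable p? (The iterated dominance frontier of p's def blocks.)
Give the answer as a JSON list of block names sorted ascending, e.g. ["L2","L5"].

Answer: ["L4"]

Analysis:
idom tree: L1←L0 L2←L1 L3←L0 L4←L0
Dom at joins:
  L3: preds {L0,L2}: {L0} ∩ {L0,L1,L2} = {L0}; idom=L0
  L4: preds {L0,L1,L3}: {L0} ∩ {L0,L1} ∩ {L0,L3} = {L0}; idom=L0

Frontier:
  L3←L0: walk · to L0
  L3←L2: walk L2→L1 to L0
  L4←L0: walk · to L0
  L4←L1: walk L1 to L0
  L4←L3: walk L3 to L0
  L0 → ∅
  L1 → {L3,L4}
  L2 → {L3}
  L3 → {L4}
  L4 → ∅

φ for p: defs {L3}
  DF⁺ = {L4}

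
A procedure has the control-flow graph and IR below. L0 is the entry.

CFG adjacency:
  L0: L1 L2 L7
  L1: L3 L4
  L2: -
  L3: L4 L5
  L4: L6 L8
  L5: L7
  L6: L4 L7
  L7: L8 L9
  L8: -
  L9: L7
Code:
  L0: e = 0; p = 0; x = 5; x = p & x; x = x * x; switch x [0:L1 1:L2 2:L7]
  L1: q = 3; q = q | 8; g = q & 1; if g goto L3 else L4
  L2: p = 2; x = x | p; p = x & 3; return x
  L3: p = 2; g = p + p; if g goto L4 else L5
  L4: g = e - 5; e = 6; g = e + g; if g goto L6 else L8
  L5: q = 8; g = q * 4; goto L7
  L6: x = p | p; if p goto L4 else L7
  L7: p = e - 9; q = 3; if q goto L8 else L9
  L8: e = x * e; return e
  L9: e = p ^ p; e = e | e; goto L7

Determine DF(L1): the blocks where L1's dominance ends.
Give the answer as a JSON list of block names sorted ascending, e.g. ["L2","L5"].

idom tree: L1←L0 L2←L0 L3←L1 L4←L1 L5←L3 L6←L4 L7←L0 L8←L0 L9←L7
Dom∩ at merges:
  L4: preds {L1,L3,L6}: {L0,L1} ∩ {L0,L1,L3} ∩ {L0,L1,L4,L6} = {L0,L1}; idom=L1
  L7: preds {L0,L5,L6,L9}: {L0} ∩ {L0,L1,L3,L5} ∩ {L0,L1,L4,L6} ∩ {L0,L7,L9} = {L0}; idom=L0
  L8: preds {L4,L7}: {L0,L1,L4} ∩ {L0,L7} = {L0}; idom=L0

DF walk-up:
  L4←L1: walk · to L1
  L4←L3: walk L3 to L1
  L4←L6: walk L6→L4 to L1
  L7←L0: walk · to L0
  L7←L5: walk L5→L3→L1 to L0
  L7←L6: walk L6→L4→L1 to L0
  L7←L9: walk L9→L7 to L0
  L8←L4: walk L4→L1 to L0
  L8←L7: walk L7 to L0
  DF(L0)=∅
  DF(L1)={L7,L8}
  DF(L2)=∅
  DF(L3)={L4,L7}
  DF(L4)={L4,L7,L8}
  DF(L5)={L7}
  DF(L6)={L4,L7}
  DF(L7)={L7,L8}
  DF(L8)=∅
  DF(L9)={L7}

DF(L1) = ["L7", "L8"]

Answer: ["L7", "L8"]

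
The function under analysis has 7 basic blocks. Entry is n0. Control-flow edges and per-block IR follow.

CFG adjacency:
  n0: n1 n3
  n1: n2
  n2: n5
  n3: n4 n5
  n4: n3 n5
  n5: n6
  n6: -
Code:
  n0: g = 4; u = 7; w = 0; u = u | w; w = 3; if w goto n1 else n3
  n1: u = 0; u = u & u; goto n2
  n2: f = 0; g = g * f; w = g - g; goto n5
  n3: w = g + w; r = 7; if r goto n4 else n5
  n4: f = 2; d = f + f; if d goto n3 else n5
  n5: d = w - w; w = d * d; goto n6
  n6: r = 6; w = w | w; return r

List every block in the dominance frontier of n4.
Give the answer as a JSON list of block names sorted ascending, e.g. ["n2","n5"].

idom tree: n1←n0 n2←n1 n3←n0 n4←n3 n5←n0 n6←n5
Dom at joins:
  n3: preds {n0,n4}: {n0} ∩ {n0,n3,n4} = {n0}; idom=n0
  n5: preds {n2,n3,n4}: {n0,n1,n2} ∩ {n0,n3} ∩ {n0,n3,n4} = {n0}; idom=n0

DF derivation:
  n3←n0: walk · to n0
  n3←n4: walk n4→n3 to n0
  n5←n2: walk n2→n1 to n0
  n5←n3: walk n3 to n0
  n5←n4: walk n4→n3 to n0
  n0: DF=∅
  n1: DF={n5}
  n2: DF={n5}
  n3: DF={n3,n5}
  n4: DF={n3,n5}
  n5: DF=∅
  n6: DF=∅

DF(n4) = ["n3", "n5"]

Answer: ["n3", "n5"]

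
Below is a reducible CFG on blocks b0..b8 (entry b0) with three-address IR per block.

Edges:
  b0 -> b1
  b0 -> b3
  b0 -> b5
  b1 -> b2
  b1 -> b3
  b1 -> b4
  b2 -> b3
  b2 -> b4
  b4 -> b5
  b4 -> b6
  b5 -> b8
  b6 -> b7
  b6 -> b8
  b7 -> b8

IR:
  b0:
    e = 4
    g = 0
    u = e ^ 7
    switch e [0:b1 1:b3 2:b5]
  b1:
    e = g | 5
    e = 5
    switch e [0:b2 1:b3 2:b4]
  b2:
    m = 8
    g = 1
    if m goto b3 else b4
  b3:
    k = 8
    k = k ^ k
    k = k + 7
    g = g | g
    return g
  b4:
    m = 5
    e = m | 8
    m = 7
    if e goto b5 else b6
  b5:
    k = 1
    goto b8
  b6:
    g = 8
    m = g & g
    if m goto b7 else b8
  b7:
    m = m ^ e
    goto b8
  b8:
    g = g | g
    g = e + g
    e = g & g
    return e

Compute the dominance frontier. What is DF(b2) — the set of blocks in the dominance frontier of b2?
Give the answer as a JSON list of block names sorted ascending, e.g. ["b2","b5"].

Answer: ["b3", "b4"]

Analysis:
idom tree: b1←b0 b2←b1 b3←b0 b4←b1 b5←b0 b6←b4 b7←b6 b8←b0
Dom∩ at merges:
  b3: preds {b0,b1,b2}: {b0} ∩ {b0,b1} ∩ {b0,b1,b2} = {b0}; idom=b0
  b4: preds {b1,b2}: {b0,b1} ∩ {b0,b1,b2} = {b0,b1}; idom=b1
  b5: preds {b0,b4}: {b0} ∩ {b0,b1,b4} = {b0}; idom=b0
  b8: preds {b5,b6,b7}: {b0,b5} ∩ {b0,b1,b4,b6} ∩ {b0,b1,b4,b6,b7} = {b0}; idom=b0

DF derivation:
  join b3 pred b0: · stop@b0
  join b3 pred b1: b1 stop@b0
  join b3 pred b2: b2→b1 stop@b0
  join b4 pred b1: · stop@b1
  join b4 pred b2: b2 stop@b1
  join b5 pred b0: · stop@b0
  join b5 pred b4: b4→b1 stop@b0
  join b8 pred b5: b5 stop@b0
  join b8 pred b6: b6→b4→b1 stop@b0
  join b8 pred b7: b7→b6→b4→b1 stop@b0
  DF(b0)=∅
  DF(b1)={b3,b5,b8}
  DF(b2)={b3,b4}
  DF(b3)=∅
  DF(b4)={b5,b8}
  DF(b5)={b8}
  DF(b6)={b8}
  DF(b7)={b8}
  DF(b8)=∅

DF(b2) = ["b3", "b4"]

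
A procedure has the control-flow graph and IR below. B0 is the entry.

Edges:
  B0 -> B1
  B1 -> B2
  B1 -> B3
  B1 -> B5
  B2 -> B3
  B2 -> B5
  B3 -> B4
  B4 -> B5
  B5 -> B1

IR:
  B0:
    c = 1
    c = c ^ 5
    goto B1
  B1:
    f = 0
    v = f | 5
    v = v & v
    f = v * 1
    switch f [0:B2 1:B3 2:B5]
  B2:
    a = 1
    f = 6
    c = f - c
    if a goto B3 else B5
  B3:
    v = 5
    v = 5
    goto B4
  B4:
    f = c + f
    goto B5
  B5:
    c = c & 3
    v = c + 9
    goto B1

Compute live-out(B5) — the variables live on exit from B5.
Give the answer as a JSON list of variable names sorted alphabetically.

def/use:
  B0: {c} / ∅
  B1: {f,v} / ∅
  B2: {a,c,f} / {c}
  B3: {v} / ∅
  B4: {f} / {c,f}
  B5: {c,v} / {c}

Liveness:
  B0: in=∅ out={c}
  B1: in={c} out={c,f}
  B2: in={c} out={c,f}
  B3: in={c,f} out={c,f}
  B4: in={c,f} out={c}
  B5: in={c} out={c}

live-out(B5) = ["c"]

Answer: ["c"]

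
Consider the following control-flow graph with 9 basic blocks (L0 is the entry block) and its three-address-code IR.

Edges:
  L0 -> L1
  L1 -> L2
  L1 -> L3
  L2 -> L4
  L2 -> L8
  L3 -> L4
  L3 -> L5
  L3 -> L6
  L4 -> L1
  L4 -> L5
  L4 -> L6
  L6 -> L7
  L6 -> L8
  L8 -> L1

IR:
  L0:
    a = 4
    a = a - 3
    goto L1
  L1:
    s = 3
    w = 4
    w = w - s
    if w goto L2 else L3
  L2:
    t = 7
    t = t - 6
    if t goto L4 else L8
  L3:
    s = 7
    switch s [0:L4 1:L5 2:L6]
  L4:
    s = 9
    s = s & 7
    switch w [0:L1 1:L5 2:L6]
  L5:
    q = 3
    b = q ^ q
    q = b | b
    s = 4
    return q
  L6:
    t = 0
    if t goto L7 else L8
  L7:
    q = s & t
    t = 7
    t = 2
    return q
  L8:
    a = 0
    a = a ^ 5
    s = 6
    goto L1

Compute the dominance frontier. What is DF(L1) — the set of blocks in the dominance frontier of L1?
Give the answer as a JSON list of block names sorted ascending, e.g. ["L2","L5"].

Answer: ["L1"]

Derivation:
idom tree: L1←L0 L2←L1 L3←L1 L4←L1 L5←L1 L6←L1 L7←L6 L8←L1
Dom at joins:
  L1: preds {L0,L4,L8}: {L0} ∩ {L0,L1,L4} ∩ {L0,L1,L8} = {L0}; idom=L0
  L4: preds {L2,L3}: {L0,L1,L2} ∩ {L0,L1,L3} = {L0,L1}; idom=L1
  L5: preds {L3,L4}: {L0,L1,L3} ∩ {L0,L1,L4} = {L0,L1}; idom=L1
  L6: preds {L3,L4}: {L0,L1,L3} ∩ {L0,L1,L4} = {L0,L1}; idom=L1
  L8: preds {L2,L6}: {L0,L1,L2} ∩ {L0,L1,L6} = {L0,L1}; idom=L1

DF derivation:
  join L1 pred L0: · stop@L0
  join L1 pred L4: L4→L1 stop@L0
  join L1 pred L8: L8→L1 stop@L0
  join L4 pred L2: L2 stop@L1
  join L4 pred L3: L3 stop@L1
  join L5 pred L3: L3 stop@L1
  join L5 pred L4: L4 stop@L1
  join L6 pred L3: L3 stop@L1
  join L6 pred L4: L4 stop@L1
  join L8 pred L2: L2 stop@L1
  join L8 pred L6: L6 stop@L1
  L0: DF=∅
  L1: DF={L1}
  L2: DF={L4,L8}
  L3: DF={L4,L5,L6}
  L4: DF={L1,L5,L6}
  L5: DF=∅
  L6: DF={L8}
  L7: DF=∅
  L8: DF={L1}

DF(L1) = ["L1"]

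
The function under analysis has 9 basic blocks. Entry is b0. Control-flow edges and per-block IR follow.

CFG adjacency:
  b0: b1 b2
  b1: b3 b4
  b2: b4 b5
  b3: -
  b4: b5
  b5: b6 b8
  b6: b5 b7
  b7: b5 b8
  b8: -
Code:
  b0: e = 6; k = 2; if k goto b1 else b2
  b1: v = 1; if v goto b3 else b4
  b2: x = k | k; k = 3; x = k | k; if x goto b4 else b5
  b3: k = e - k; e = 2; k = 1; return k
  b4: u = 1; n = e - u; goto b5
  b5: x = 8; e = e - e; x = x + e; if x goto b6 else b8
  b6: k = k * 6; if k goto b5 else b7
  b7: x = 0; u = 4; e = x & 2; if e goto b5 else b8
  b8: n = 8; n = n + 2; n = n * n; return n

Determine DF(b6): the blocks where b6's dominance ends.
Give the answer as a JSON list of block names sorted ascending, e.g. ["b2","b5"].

idom tree: b1←b0 b2←b0 b3←b1 b4←b0 b5←b0 b6←b5 b7←b6 b8←b5
Dom∩ at merges:
  b4: preds {b1,b2}: {b0,b1} ∩ {b0,b2} = {b0}; idom=b0
  b5: preds {b2,b4,b6,b7}: {b0,b2} ∩ {b0,b4} ∩ {b0,b5,b6} ∩ {b0,b5,b6,b7} = {b0}; idom=b0
  b8: preds {b5,b7}: {b0,b5} ∩ {b0,b5,b6,b7} = {b0,b5}; idom=b5

DF derivation:
  b4←b1: walk b1 to b0
  b4←b2: walk b2 to b0
  b5←b2: walk b2 to b0
  b5←b4: walk b4 to b0
  b5←b6: walk b6→b5 to b0
  b5←b7: walk b7→b6→b5 to b0
  b8←b5: walk · to b5
  b8←b7: walk b7→b6 to b5
  b0 → ∅
  b1 → {b4}
  b2 → {b4,b5}
  b3 → ∅
  b4 → {b5}
  b5 → {b5}
  b6 → {b5,b8}
  b7 → {b5,b8}
  b8 → ∅

DF(b6) = ["b5", "b8"]

Answer: ["b5", "b8"]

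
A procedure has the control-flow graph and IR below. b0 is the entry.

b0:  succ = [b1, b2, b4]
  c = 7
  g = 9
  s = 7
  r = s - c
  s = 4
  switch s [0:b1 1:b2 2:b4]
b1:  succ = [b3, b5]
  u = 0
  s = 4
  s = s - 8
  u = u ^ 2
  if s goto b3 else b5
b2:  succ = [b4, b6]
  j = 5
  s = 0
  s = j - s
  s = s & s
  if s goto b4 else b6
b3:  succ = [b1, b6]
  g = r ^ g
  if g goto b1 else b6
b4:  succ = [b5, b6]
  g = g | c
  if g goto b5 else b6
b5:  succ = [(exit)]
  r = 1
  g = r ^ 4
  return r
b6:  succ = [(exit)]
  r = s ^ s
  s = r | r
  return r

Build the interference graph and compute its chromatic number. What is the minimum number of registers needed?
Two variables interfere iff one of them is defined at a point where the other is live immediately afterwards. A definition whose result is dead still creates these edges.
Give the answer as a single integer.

def/use:
  b0: {c,g,r,s} / ∅
  b1: {s,u} / ∅
  b2: {j,s} / ∅
  b3: {g} / {g,r}
  b4: {g} / {c,g}
  b5: {g,r} / ∅
  b6: {r,s} / {s}

Live sets:
  live b0: ∅→{c,g,r,s}
  live b1: {g,r}→{g,r,s}
  live b2: {c,g}→{c,g,s}
  live b3: {g,r,s}→{g,r,s}
  live b4: {c,g,s}→{s}
  live b5: ∅→∅
  live b6: {s}→∅

Interfere edges:
  c↔{g,j,r,s}
  g↔{c,j,r,s,u}
  j↔{c,g,s}
  r↔{c,g,s,u}
  s↔{c,g,j,r,u}
  u↔{g,r,s}

Registers:
  lower bound: {c,g,j,s} mutually conflict ⇒ χ ≥ 4
  assign c→r2 g→r0 j→r3 r→r3 s→r1 u→r2 — no edge inside a register ⇒ χ ≤ 4
  χ = 4

Answer: 4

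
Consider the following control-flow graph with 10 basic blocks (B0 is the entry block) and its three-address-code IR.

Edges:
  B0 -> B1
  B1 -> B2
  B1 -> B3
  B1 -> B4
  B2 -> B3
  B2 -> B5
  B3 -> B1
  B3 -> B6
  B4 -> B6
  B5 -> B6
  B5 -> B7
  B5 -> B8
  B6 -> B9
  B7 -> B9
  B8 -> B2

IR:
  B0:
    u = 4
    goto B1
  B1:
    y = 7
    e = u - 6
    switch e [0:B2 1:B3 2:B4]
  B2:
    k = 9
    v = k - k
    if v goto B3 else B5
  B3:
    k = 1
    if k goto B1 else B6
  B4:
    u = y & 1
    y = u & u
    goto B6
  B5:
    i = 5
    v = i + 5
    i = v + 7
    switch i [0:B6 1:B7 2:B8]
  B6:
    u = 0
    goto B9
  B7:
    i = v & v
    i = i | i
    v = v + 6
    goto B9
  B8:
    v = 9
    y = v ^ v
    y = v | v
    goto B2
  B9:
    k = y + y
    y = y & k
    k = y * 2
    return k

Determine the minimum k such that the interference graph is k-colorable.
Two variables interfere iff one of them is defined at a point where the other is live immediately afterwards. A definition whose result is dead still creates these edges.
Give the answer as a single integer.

def/use:
  B0 def {u} use ∅
  B1 def {e,y} use {u}
  B2 def {k,v} use ∅
  B3 def {k} use ∅
  B4 def {u,y} use {y}
  B5 def {i,v} use ∅
  B6 def {u} use ∅
  B7 def {i,v} use {v}
  B8 def {v,y} use ∅
  B9 def {k,y} use {y}

Live sets:
  B0: in=∅ out={u}
  B1: in={u} out={u,y}
  B2: in={u,y} out={u,y}
  B3: in={u,y} out={u,y}
  B4: in={y} out={y}
  B5: in={u,y} out={u,v,y}
  B6: in={y} out={y}
  B7: in={v,y} out={y}
  B8: in={u} out={u,y}
  B9: in={y} out=∅

Conflict graph:
  e↔{u,y}
  i↔{u,v,y}
  k↔{u,y}
  u↔{e,i,k,v,y}
  v↔{i,u,y}
  y↔{e,i,k,u,v}

Chromatic number:
  lower bound: {i,u,v,y} mutually conflict ⇒ χ ≥ 4
  assign e→R2 i→R2 k→R2 u→R0 v→R3 y→R1 — no edge inside a register ⇒ χ ≤ 4
  χ = 4

Answer: 4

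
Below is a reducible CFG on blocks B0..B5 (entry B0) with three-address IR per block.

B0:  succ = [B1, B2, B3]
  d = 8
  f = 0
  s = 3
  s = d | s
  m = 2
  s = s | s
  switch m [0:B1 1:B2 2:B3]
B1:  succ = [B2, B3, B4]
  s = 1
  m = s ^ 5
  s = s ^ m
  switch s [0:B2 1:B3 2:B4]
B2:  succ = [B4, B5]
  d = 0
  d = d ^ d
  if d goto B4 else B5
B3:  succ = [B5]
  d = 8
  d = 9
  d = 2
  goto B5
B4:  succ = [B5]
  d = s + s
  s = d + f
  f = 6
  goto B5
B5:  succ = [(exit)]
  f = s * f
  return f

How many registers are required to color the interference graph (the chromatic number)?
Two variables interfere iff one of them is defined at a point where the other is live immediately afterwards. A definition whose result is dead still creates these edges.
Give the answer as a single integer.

def/use:
  B0: {d,f,m,s} / ∅
  B1: {m,s} / ∅
  B2: {d} / ∅
  B3: {d} / ∅
  B4: {d,f,s} / {f,s}
  B5: {f} / {f,s}

Live sets:
  live B0: ∅→{f,s}
  live B1: {f}→{f,s}
  live B2: {f,s}→{f,s}
  live B3: {f,s}→{f,s}
  live B4: {f,s}→{f,s}
  live B5: {f,s}→∅

Interference:
  d — {f,s}
  f — {d,m,s}
  m — {f,s}
  s — {d,f,m}

Registers:
  lower bound: {d,f,s} mutually conflict ⇒ χ ≥ 3
  3-colouring: R0={f}  R1={s}  R2={d,m}
  χ = 3

Answer: 3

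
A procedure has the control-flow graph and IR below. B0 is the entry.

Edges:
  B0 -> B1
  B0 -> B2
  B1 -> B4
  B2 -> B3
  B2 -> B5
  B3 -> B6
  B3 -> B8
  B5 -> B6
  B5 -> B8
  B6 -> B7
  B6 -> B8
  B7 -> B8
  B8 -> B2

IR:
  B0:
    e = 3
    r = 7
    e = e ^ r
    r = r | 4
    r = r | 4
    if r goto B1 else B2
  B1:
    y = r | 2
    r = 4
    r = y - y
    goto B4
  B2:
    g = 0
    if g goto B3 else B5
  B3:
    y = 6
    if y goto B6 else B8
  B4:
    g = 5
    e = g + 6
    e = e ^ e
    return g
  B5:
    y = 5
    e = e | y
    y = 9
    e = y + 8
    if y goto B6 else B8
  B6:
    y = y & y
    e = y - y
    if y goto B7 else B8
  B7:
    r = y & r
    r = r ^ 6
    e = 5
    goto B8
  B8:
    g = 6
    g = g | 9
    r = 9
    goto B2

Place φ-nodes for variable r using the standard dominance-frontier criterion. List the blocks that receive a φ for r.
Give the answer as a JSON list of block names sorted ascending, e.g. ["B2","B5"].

Answer: ["B2", "B8"]

Derivation:
idom tree: B1←B0 B2←B0 B3←B2 B4←B1 B5←B2 B6←B2 B7←B6 B8←B2
Dom at joins:
  B2: preds {B0,B8}: {B0} ∩ {B0,B2,B8} = {B0}; idom=B0
  B6: preds {B3,B5}: {B0,B2,B3} ∩ {B0,B2,B5} = {B0,B2}; idom=B2
  B8: preds {B3,B5,B6,B7}: {B0,B2,B3} ∩ {B0,B2,B5} ∩ {B0,B2,B6} ∩ {B0,B2,B6,B7} = {B0,B2}; idom=B2

DF walk-up:
  B2←B0: walk · to B0
  B2←B8: walk B8→B2 to B0
  B6←B3: walk B3 to B2
  B6←B5: walk B5 to B2
  B8←B3: walk B3 to B2
  B8←B5: walk B5 to B2
  B8←B6: walk B6 to B2
  B8←B7: walk B7→B6 to B2
  DF(B0)=∅
  DF(B1)=∅
  DF(B2)={B2}
  DF(B3)={B6,B8}
  DF(B4)=∅
  DF(B5)={B6,B8}
  DF(B6)={B8}
  DF(B7)={B8}
  DF(B8)={B2}

φ for r: defs {B0,B1,B7,B8}
  DF⁺ = {B2,B8}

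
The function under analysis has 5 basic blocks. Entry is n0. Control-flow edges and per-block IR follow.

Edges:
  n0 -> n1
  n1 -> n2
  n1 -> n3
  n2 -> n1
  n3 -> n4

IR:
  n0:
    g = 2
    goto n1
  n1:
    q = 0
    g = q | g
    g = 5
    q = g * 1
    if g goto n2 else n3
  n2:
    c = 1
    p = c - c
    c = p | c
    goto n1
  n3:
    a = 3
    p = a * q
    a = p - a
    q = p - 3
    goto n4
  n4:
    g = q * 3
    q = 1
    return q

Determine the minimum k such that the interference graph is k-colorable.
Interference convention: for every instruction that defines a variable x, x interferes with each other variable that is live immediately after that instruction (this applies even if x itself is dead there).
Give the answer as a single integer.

Answer: 3

Derivation:
Per-block:
  n0 def {g} use ∅
  n1 def {g,q} use {g}
  n2 def {c,p} use ∅
  n3 def {a,p,q} use {q}
  n4 def {g,q} use {q}

Live sets:
  n0 li=∅ lo={g}
  n1 li={g} lo={g,q}
  n2 li={g} lo={g}
  n3 li={q} lo={q}
  n4 li={q} lo=∅

Interfere edges:
  a↔{p,q}
  c↔{g,p}
  g↔{c,p,q}
  p↔{a,c,g}
  q↔{a,g}

Chromatic number:
  {c,g,p} pairwise interfere (3-clique) ⇒ χ ≥ 3
  assign a→R0 c→R2 g→R0 p→R1 q→R1 — no edge inside a register ⇒ χ ≤ 3
  χ = 3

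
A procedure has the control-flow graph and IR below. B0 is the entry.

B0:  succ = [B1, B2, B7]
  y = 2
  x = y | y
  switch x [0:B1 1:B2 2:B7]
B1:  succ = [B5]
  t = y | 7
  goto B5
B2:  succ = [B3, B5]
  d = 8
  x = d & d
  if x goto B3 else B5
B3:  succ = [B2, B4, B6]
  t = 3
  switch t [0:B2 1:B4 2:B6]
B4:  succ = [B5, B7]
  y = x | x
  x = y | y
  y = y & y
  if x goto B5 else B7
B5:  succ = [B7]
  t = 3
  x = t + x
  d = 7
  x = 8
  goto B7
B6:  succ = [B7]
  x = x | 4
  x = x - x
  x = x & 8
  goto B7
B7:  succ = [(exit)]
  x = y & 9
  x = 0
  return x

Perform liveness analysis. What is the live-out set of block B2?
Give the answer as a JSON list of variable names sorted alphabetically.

def/use:
  B0: def={x,y} ue=∅
  B1: def={t} ue={y}
  B2: def={d,x} ue=∅
  B3: def={t} ue=∅
  B4: def={x,y} ue={x}
  B5: def={d,t,x} ue={x}
  B6: def={x} ue={x}
  B7: def={x} ue={y}

Liveness:
  B0 li=∅ lo={x,y}
  B1 li={x,y} lo={x,y}
  B2 li={y} lo={x,y}
  B3 li={x,y} lo={x,y}
  B4 li={x} lo={x,y}
  B5 li={x,y} lo={y}
  B6 li={x,y} lo={y}
  B7 li={y} lo=∅

live-out(B2) = ["x", "y"]

Answer: ["x", "y"]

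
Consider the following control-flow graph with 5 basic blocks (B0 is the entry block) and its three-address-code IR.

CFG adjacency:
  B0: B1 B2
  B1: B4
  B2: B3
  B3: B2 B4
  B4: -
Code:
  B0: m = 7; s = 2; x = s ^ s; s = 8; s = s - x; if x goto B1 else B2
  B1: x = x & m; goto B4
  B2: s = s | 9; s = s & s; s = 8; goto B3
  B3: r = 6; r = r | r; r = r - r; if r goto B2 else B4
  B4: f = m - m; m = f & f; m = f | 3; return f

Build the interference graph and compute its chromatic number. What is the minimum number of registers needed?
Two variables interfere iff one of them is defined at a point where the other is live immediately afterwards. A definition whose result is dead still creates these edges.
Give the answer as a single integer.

def/use:
  B0: {m,s,x} / ∅
  B1: {x} / {m,x}
  B2: {s} / {s}
  B3: {r} / ∅
  B4: {f,m} / {m}

Backward fixpoint:
  B0: in=∅ out={m,s,x}
  B1: in={m,x} out={m}
  B2: in={m,s} out={m,s}
  B3: in={m,s} out={m,s}
  B4: in={m} out=∅

Conflict graph:
  f: {m}
  m: {f,r,s,x}
  r: {m,s}
  s: {m,r,x}
  x: {m,s}

Chromatic number:
  lower bound: {m,r,s} mutually conflict ⇒ χ ≥ 3
  assign f→R1 m→R0 r→R2 s→R1 x→R2 — no edge inside a register ⇒ χ ≤ 3
  χ = 3

Answer: 3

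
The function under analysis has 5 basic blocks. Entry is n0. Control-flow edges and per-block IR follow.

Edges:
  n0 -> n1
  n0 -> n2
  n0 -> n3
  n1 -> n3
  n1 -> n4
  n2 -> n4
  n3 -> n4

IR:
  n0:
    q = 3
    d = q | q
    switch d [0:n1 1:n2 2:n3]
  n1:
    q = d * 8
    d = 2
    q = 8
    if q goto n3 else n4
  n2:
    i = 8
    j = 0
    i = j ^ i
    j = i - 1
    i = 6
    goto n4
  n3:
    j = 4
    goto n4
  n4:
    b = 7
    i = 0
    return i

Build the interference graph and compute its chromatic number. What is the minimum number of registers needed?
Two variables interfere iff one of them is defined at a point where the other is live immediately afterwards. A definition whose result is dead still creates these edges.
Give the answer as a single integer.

Per-block:
  n0 def {d,q} use ∅
  n1 def {d,q} use {d}
  n2 def {i,j} use ∅
  n3 def {j} use ∅
  n4 def {b,i} use ∅

Backward fixpoint:
  n0 li=∅ lo={d}
  n1 li={d} lo=∅
  n2 li=∅ lo=∅
  n3 li=∅ lo=∅
  n4 li=∅ lo=∅

Interfere edges:
  b — ∅
  d — ∅
  i — {j}
  j — {i}
  q — ∅

Colouring:
  {i,j} pairwise interfere (2-clique) ⇒ χ ≥ 2
  2-colouring: r0={b,d,i,q}  r1={j}
  χ = 2

Answer: 2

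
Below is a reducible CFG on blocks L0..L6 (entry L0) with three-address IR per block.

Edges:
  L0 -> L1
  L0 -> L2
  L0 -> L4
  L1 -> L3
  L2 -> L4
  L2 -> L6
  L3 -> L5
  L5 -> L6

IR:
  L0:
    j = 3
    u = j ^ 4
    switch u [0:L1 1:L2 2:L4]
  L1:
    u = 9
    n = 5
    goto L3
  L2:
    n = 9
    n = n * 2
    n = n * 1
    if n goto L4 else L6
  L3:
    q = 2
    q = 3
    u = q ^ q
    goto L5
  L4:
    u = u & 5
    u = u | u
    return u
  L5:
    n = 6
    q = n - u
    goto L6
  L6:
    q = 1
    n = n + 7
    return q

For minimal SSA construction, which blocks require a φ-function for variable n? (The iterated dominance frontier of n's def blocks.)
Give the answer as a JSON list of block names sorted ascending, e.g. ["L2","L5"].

Answer: ["L4", "L6"]

Derivation:
idom tree: L1←L0 L2←L0 L3←L1 L4←L0 L5←L3 L6←L0
Join-block Dom:
  L4: preds {L0,L2}: {L0} ∩ {L0,L2} = {L0}; idom=L0
  L6: preds {L2,L5}: {L0,L2} ∩ {L0,L1,L3,L5} = {L0}; idom=L0

DF walk-up:
  join L4 pred L0: · stop@L0
  join L4 pred L2: L2 stop@L0
  join L6 pred L2: L2 stop@L0
  join L6 pred L5: L5→L3→L1 stop@L0
  DF(L0)=∅
  DF(L1)={L6}
  DF(L2)={L4,L6}
  DF(L3)={L6}
  DF(L4)=∅
  DF(L5)={L6}
  DF(L6)=∅

φ for n: defs {L1,L2,L5,L6}
  DF⁺ = {L4,L6}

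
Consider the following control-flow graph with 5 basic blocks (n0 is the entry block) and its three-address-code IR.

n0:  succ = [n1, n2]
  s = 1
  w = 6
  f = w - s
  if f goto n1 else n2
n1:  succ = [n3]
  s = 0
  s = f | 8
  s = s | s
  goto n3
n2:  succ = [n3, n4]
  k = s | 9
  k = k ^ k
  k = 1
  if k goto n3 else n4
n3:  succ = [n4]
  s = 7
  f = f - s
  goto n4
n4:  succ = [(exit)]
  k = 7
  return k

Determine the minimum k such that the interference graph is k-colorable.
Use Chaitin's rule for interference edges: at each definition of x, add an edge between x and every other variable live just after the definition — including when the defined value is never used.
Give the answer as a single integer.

Answer: 2

Derivation:
Per-block:
  n0 def {f,s,w} use ∅
  n1 def {s} use {f}
  n2 def {k} use {s}
  n3 def {f,s} use {f}
  n4 def {k} use ∅

Backward fixpoint:
  live n0: ∅→{f,s}
  live n1: {f}→{f}
  live n2: {f,s}→{f}
  live n3: {f}→∅
  live n4: ∅→∅

Interfere edges:
  f: {k,s}
  k: {f}
  s: {f,w}
  w: {s}

Chromatic number:
  clique {f,k} ⇒ need ≥ 2
  assign f→c0 k→c1 s→c1 w→c0 — no edge inside a register ⇒ χ ≤ 2
  χ = 2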